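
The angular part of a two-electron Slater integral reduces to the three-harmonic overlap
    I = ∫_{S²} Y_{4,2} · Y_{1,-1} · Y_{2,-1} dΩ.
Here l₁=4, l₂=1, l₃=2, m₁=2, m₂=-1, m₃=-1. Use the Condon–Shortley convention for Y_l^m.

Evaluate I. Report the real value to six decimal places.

|4−1|≤2≤4+1 violated ⇒ I = 0

0.000000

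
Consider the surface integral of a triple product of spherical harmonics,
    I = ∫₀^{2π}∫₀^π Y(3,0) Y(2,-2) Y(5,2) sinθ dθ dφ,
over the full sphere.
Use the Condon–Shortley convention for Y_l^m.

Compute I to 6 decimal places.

Rules hold: Σm=0, L=10 even, 1≤5≤5.
N = 7·5·11 = 385
Δ = 0!·6!·4!/11! = 1/2310
Racah Σ t=0..0: t=0:+1/144 = 1/144
⇒ 3j(3 2 5; 0 0 0)² = 10/231, sgn -1
Racah Σ t=0..0: t=0:+1/864 = 1/864
⇒ 3j(3 2 5; 0 -2 2)² = 1/66, sgn -1
4πI² = N·(3j₀)²·(3jₘ)² = 25/99
I = +1·√(0.252525/4π) = 0.14175797

0.141758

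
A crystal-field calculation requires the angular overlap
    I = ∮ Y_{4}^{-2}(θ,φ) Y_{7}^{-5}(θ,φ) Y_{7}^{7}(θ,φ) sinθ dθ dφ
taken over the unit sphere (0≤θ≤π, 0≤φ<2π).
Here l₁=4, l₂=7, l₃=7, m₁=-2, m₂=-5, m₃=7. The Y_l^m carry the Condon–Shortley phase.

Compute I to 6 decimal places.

Rules hold: Σm=0, L=18 even, 3≤7≤11.
N = 9·15·15 = 2025
Δ = 4!·4!·10!/19! = 1/58198140
Racah Σ t=0..4: t=0:+1/17418240 t=1:−1/622080 t=2:+1/230400 t=3:−1/622080 t=4:+1/17418240 = 1/806400
⇒ 3j(4 7 7; 0 0 0)² = 2268/230945, sgn -1
Racah Σ t=2..2: t=2:+1/348364800 = 1/348364800
⇒ 3j(4 7 7; -2 -5 7)² = 11/646, sgn +1
4πI² = N·(3j₀)²·(3jₘ)² = 459270/1356277
I = -1·√(0.338626/4π) = -0.16415530

-0.164155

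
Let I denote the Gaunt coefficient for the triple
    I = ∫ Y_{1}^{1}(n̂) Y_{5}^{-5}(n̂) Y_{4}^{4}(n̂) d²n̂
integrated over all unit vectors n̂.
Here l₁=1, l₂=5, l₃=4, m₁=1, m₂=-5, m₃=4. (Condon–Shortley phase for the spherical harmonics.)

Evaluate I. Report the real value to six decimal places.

Rules hold: Σm=0, L=10 even, 4≤4≤6.
N = 3·11·9 = 297
Δ = 2!·0!·8!/11! = 1/495
Racah Σ t=1..1: t=1:−1/576 = -1/576
⇒ 3j(1 5 4; 0 0 0)² = 5/99, sgn -1
Racah Σ t=0..0: t=0:+1/80640 = 1/80640
⇒ 3j(1 5 4; 1 -5 4)² = 1/11, sgn +1
4πI² = N·(3j₀)²·(3jₘ)² = 15/11
I = -1·√(1.36364/4π) = -0.32941575

-0.329416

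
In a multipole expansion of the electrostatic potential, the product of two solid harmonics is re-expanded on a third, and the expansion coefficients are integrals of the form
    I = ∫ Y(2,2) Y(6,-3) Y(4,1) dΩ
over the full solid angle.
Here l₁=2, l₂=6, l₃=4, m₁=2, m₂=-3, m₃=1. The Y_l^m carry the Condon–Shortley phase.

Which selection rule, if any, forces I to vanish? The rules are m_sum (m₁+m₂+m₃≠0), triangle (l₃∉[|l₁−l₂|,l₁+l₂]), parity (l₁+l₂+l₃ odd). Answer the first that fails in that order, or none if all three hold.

none

azimuthal sum: 2 − 3 + 1 = 0  ✓
4 ≤ 4 ≤ 8 (triangle on l)  ✓
L = 2 + 6 + 4 = 12 (even)  ✓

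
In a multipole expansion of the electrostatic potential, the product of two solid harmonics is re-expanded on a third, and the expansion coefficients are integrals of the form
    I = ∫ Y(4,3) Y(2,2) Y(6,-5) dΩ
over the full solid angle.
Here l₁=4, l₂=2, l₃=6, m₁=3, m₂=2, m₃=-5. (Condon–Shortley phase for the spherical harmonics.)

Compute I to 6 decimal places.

-0.288917

Rules hold: Σm=0, L=12 even, 2≤6≤6.
N = 9·5·13 = 585
Δ = 0!·8!·4!/13! = 1/6435
Racah Σ t=0..0: t=0:+1/2304 = 1/2304
⇒ 3j(4 2 6; 0 0 0)² = 5/143, sgn +1
Racah Σ t=0..0: t=0:+1/120960 = 1/120960
⇒ 3j(4 2 6; 3 2 -5)² = 2/39, sgn -1
4πI² = N·(3j₀)²·(3jₘ)² = 150/143
I = -1·√(1.04895/4π) = -0.28891672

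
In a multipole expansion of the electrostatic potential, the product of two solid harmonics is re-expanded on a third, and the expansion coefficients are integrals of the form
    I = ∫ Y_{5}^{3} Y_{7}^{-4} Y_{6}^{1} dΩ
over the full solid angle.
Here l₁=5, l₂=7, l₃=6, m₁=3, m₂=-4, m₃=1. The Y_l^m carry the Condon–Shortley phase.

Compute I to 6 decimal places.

Checks pass: Σm=0; 18 even; l₃=6∈[2,12].
(2·5+1)(2·7+1)(2·6+1) = 2145
Δ: 6! 4! 8! / 19! → 1/174594420
sum: t=1:−1/4147200 t=2:+1/207360 t=3:−1/82944 t=4:+1/207360 t=5:−1/4147200 = -1/345600
3j²(5 7 6; 0 0 0) = Δ·Π!·Σ² = 420/46189  (sign -1)
sum: t=0:+1/2073600 t=1:−1/1036800 t=2:+1/5806080 = -1/3225600
3j²(5 7 6; 3 -4 1) = Δ·Π!·Σ² = 27/4199  (sign +1)
combine: 4πI² = 2145·420/46189·27/4199 = 170100/1356277
take √, sign -1: I = -0.09990173

-0.099902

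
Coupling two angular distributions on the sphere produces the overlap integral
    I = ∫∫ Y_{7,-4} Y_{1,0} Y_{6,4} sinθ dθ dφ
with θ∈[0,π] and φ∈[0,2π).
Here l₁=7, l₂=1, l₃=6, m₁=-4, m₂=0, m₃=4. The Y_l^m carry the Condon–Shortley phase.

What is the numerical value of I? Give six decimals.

0.201000

Checks pass: Σm=0; 14 even; l₃=6∈[6,8].
(2·7+1)(2·1+1)(2·6+1) = 585
Δ: 2! 12! 0! / 15! → 1/1365
sum: t=1:−1/518400 = -1/518400
3j²(7 1 6; 0 0 0) = Δ·Π!·Σ² = 7/195  (sign -1)
sum: t=1:−1/7257600 = -1/7257600
3j²(7 1 6; -4 0 4) = Δ·Π!·Σ² = 11/455  (sign -1)
combine: 4πI² = 585·7/195·11/455 = 33/65
take √, sign +1: I = 0.20099968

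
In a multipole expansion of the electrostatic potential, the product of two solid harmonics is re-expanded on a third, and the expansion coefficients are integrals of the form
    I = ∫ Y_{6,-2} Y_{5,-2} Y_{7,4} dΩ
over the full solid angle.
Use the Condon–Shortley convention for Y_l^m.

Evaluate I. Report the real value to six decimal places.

m-sum 0 ✓  L=18 even ✓  1≤7≤11 ✓
Π(2lᵢ+1) = 13×11×15 = 2145
triangle coeff Δ(6,5,7) = 1/174594420
Σ_t [0,4]: t=0:+1/4147200 t=1:−1/207360 t=2:+1/82944 t=3:−1/207360 t=4:+1/4147200 = 1/345600
(3j)²=420/46189 [(6 5 7; 0 0 0)], sign=-1
Σ_t [0,3]: t=0:+1/34836480 t=1:−1/1451520 t=2:+1/691200 t=3:−1/3110400 = 1/2150400
(3j)²=729/83980 [(6 5 7; -2 -2 4)], sign=-1
⇒ 4πI² = 229635/1356277
I = (+1)√(229635/1356277/(4π)) = 0.11607533

0.116075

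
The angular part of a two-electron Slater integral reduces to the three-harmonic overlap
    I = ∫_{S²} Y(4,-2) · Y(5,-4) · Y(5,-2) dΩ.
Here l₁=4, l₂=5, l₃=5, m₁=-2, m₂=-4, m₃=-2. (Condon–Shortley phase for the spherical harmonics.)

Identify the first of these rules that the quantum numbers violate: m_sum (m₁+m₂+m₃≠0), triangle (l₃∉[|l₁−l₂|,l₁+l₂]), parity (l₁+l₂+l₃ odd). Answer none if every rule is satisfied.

m_sum

Σmᵢ = -8  ✗
l₃∈[|l₁−l₂|,l₁+l₂]=[1,9], have l₃=5
Σlᵢ = 14 ⇒ even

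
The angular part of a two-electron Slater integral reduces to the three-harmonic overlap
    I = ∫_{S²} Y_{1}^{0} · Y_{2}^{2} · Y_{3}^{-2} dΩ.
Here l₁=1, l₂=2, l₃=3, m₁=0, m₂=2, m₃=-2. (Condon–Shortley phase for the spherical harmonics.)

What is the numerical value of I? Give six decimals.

0.184674

Checks pass: Σm=0; 6 even; l₃=3∈[1,3].
(2·1+1)(2·2+1)(2·3+1) = 105
Δ: 0! 2! 4! / 7! → 1/105
sum: t=0:+1/4 = 1/4
3j²(1 2 3; 0 0 0) = Δ·Π!·Σ² = 3/35  (sign -1)
sum: t=0:+1/24 = 1/24
3j²(1 2 3; 0 2 -2) = Δ·Π!·Σ² = 1/21  (sign -1)
combine: 4πI² = 105·3/35·1/21 = 3/7
take √, sign +1: I = 0.18467439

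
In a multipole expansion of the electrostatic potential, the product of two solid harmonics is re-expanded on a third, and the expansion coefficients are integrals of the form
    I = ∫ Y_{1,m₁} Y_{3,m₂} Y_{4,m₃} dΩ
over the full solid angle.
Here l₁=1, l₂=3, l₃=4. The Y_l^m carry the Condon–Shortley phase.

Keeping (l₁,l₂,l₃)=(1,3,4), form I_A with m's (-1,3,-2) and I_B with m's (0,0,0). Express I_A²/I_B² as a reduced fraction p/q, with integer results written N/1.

1/16

Same 1,3,4: normalisation and zero-m 3j drop out of the ratio.
A: Δ: 0! 2! 6! / 9! → 1/252; sum: t=0:+1/1440 = 1/1440; 3j²(1 3 4; -1 3 -2) = Δ·Π!·Σ² = 1/252  (sign +1)
B: Δ: 0! 2! 6! / 9! → 1/252; sum: t=0:+1/36 = 1/36; 3j²(1 3 4; 0 0 0) = Δ·Π!·Σ² = 4/63  (sign +1)
I_A²/I_B² = (1/252)/(4/63) = 1/16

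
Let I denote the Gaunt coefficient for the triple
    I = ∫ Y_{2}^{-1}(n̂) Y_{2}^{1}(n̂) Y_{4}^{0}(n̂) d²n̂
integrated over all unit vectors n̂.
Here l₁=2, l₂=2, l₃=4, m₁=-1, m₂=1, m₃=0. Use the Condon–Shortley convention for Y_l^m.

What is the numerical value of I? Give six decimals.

Checks pass: Σm=0; 8 even; l₃=4∈[0,4].
(2·2+1)(2·2+1)(2·4+1) = 225
Δ: 0! 4! 4! / 9! → 1/630
sum: t=0:+1/16 = 1/16
3j²(2 2 4; 0 0 0) = Δ·Π!·Σ² = 2/35  (sign +1)
sum: t=0:+1/36 = 1/36
3j²(2 2 4; -1 1 0) = Δ·Π!·Σ² = 8/315  (sign +1)
combine: 4πI² = 225·2/35·8/315 = 16/49
take √, sign +1: I = 0.16119702

0.161197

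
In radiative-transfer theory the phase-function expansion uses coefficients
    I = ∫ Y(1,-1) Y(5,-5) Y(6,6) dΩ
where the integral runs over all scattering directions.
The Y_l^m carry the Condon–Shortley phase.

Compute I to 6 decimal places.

Checks pass: Σm=0; 12 even; l₃=6∈[4,6].
(2·1+1)(2·5+1)(2·6+1) = 429
Δ: 0! 2! 10! / 13! → 1/858
sum: t=0:+1/14400 = 1/14400
3j²(1 5 6; 0 0 0) = Δ·Π!·Σ² = 6/143  (sign +1)
sum: t=0:+1/7257600 = 1/7257600
3j²(1 5 6; -1 -5 6) = Δ·Π!·Σ² = 1/13  (sign +1)
combine: 4πI² = 429·6/143·1/13 = 18/13
take √, sign +1: I = 0.33194004

0.331940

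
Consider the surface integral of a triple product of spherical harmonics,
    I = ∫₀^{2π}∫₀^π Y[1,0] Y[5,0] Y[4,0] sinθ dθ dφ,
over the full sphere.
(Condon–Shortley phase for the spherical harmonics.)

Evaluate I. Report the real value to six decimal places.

m-sum 0 ✓  L=10 even ✓  4≤4≤6 ✓
Π(2lᵢ+1) = 3×11×9 = 297
triangle coeff Δ(1,5,4) = 1/495
Σ_t [1,1]: t=1:−1/576 = -1/576
(3j)²=5/99 [(1 5 4; 0 0 0)], sign=-1
(m-triple is (0,0,0) — same symbol as above.)
⇒ 4πI² = 25/33
I = (+1)√(25/33/(4π)) = 0.24553200

0.245532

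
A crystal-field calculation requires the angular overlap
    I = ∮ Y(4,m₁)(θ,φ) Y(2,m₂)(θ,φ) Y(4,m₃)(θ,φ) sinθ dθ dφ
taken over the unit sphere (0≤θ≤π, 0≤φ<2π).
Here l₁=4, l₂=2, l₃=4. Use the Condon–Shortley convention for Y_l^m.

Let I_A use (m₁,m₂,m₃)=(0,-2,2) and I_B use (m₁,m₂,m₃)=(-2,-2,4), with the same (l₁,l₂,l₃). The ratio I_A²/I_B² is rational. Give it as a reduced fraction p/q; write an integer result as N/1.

Same 4,2,4: normalisation and zero-m 3j drop out of the ratio.
A: Δ: 2! 6! 2! / 11! → 1/13860; sum: t=0:+1/192 = 1/192; 3j²(4 2 4; 0 -2 2) = Δ·Π!·Σ² = 3/77  (sign +1)
B: Δ: 2! 6! 2! / 11! → 1/13860; sum: t=0:+1/2880 = 1/2880; 3j²(4 2 4; -2 -2 4) = Δ·Π!·Σ² = 2/165  (sign +1)
I_A²/I_B² = (3/77)/(2/165) = 45/14

45/14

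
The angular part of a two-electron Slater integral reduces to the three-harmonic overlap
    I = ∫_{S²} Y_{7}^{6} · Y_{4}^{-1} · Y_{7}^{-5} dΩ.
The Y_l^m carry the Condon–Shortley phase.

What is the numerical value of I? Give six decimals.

Rules hold: Σm=0, L=18 even, 3≤7≤11.
N = 15·9·15 = 2025
Δ = 4!·10!·4!/19! = 1/58198140
Racah Σ t=0..4: t=0:+1/17418240 t=1:−1/622080 t=2:+1/230400 t=3:−1/622080 t=4:+1/17418240 = 1/806400
⇒ 3j(7 4 7; 0 0 0)² = 2268/230945, sgn -1
Racah Σ t=0..1: t=0:+1/52254720 t=1:−1/87091200 = 1/130636800
⇒ 3j(7 4 7; 6 -1 -5)² = 88/20349, sgn +1
4πI² = N·(3j₀)²·(3jₘ)² = 116640/1356277
I = -1·√(0.0860001/4π) = -0.08272650

-0.082726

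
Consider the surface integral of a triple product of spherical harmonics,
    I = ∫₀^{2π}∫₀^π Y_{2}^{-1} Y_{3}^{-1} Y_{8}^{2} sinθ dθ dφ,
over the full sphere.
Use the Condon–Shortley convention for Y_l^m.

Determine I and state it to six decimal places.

0.000000

triangle: need 1≤l₃≤5, have 8; I=0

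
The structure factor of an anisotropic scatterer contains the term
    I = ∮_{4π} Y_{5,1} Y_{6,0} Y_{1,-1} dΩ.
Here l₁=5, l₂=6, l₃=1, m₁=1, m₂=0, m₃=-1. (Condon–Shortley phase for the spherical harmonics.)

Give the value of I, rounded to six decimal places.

0.158246

Checks pass: Σm=0; 12 even; l₃=1∈[1,11].
(2·5+1)(2·6+1)(2·1+1) = 429
Δ: 10! 0! 2! / 13! → 1/858
sum: t=5:−1/14400 = -1/14400
3j²(5 6 1; 0 0 0) = Δ·Π!·Σ² = 6/143  (sign +1)
sum: t=4:+1/34560 = 1/34560
3j²(5 6 1; 1 0 -1) = Δ·Π!·Σ² = 5/286  (sign +1)
combine: 4πI² = 429·6/143·5/286 = 45/143
take √, sign +1: I = 0.15824621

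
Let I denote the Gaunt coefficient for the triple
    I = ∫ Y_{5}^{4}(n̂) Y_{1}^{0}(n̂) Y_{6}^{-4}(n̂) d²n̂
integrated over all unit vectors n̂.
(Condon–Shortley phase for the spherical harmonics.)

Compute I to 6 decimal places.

0.182727

m-sum 0 ✓  L=12 even ✓  4≤6≤6 ✓
Π(2lᵢ+1) = 11×3×13 = 429
triangle coeff Δ(5,1,6) = 1/858
Σ_t [0,0]: t=0:+1/14400 = 1/14400
(3j)²=6/143 [(5 1 6; 0 0 0)], sign=+1
Σ_t [0,0]: t=0:+1/362880 = 1/362880
(3j)²=10/429 [(5 1 6; 4 0 -4)], sign=+1
⇒ 4πI² = 60/143
I = (+1)√(60/143/(4π)) = 0.18272698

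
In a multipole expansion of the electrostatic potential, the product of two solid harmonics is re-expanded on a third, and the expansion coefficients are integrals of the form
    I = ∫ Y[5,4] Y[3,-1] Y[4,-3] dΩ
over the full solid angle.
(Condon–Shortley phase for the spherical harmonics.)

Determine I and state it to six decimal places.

m-sum 0 ✓  L=12 even ✓  2≤4≤8 ✓
Π(2lᵢ+1) = 11×7×9 = 693
triangle coeff Δ(5,3,4) = 1/180180
Σ_t [1,3]: t=1:−1/576 t=2:+1/144 t=3:−1/576 = 1/288
(3j)²=20/1001 [(5 3 4; 0 0 0)], sign=+1
Σ_t [0,1]: t=0:+1/5760 t=1:−1/4320 = -1/17280
(3j)²=7/4290 [(5 3 4; 4 -1 -3)], sign=+1
⇒ 4πI² = 42/1859
I = (+1)√(42/1859/(4π)) = 0.04240138

0.042401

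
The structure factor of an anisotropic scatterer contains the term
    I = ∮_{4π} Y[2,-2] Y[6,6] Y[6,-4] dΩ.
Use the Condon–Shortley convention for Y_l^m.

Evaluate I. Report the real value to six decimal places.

-0.076075

Checks pass: Σm=0; 14 even; l₃=6∈[4,8].
(2·2+1)(2·6+1)(2·6+1) = 845
Δ: 2! 2! 10! / 15! → 1/90090
sum: t=0:+1/69120 t=1:−1/14400 t=2:+1/69120 = -7/172800
3j²(2 6 6; 0 0 0) = Δ·Π!·Σ² = 14/715  (sign -1)
sum: t=2:+1/14515200 = 1/14515200
3j²(2 6 6; -2 6 -4) = Δ·Π!·Σ² = 2/455  (sign +1)
combine: 4πI² = 845·14/715·2/455 = 4/55
take √, sign -1: I = -0.07607531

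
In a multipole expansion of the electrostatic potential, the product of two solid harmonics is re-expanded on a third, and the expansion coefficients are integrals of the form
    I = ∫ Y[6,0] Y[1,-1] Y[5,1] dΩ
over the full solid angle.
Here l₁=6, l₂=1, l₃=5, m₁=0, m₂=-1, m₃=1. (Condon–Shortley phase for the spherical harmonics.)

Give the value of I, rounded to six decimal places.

Rules hold: Σm=0, L=12 even, 5≤5≤7.
N = 13·3·11 = 429
Δ = 2!·10!·0!/13! = 1/858
Racah Σ t=1..1: t=1:−1/14400 = -1/14400
⇒ 3j(6 1 5; 0 0 0)² = 6/143, sgn +1
Racah Σ t=0..0: t=0:+1/34560 = 1/34560
⇒ 3j(6 1 5; 0 -1 1)² = 5/286, sgn +1
4πI² = N·(3j₀)²·(3jₘ)² = 45/143
I = +1·√(0.314685/4π) = 0.15824621

0.158246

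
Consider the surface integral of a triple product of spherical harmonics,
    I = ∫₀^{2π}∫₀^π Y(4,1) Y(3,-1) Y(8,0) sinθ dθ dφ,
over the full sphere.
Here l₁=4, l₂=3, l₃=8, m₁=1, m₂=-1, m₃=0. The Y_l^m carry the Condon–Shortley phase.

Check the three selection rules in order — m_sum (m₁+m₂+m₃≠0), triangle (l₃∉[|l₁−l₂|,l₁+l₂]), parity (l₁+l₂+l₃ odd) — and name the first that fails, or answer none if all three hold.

Σmᵢ = 0  ✓
l₃∈[|l₁−l₂|,l₁+l₂]=[1,7], have l₃=8  ✗
Σlᵢ = 15 ⇒ odd

triangle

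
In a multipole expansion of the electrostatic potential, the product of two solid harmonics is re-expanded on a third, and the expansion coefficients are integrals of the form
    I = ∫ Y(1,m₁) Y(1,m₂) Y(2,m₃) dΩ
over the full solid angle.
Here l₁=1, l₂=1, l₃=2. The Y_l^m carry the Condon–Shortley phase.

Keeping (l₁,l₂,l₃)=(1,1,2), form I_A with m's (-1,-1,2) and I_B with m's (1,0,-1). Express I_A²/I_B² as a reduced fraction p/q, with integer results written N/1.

Shared (l₁,l₂,l₃)=(1,1,2): N and (l;000)² cancel in I_A²/I_B².
A: Δ = 0!·2!·2!/5! = 1/30; Racah Σ t=0..0: t=0:+1/4 = 1/4; ⇒ 3j(1 1 2; -1 -1 2)² = 1/5, sgn +1
B: Δ = 0!·2!·2!/5! = 1/30; Racah Σ t=0..0: t=0:+1/2 = 1/2; ⇒ 3j(1 1 2; 1 0 -1)² = 1/10, sgn -1
I_A²/I_B² = (1/5)/(1/10) = 2/1

2/1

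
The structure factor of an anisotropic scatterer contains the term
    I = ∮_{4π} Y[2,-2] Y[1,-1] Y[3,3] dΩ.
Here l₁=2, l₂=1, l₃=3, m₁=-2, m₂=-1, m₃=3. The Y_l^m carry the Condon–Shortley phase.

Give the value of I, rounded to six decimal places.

m-sum 0 ✓  L=6 even ✓  1≤3≤3 ✓
Π(2lᵢ+1) = 5×3×7 = 105
triangle coeff Δ(2,1,3) = 1/105
Σ_t [0,0]: t=0:+1/4 = 1/4
(3j)²=3/35 [(2 1 3; 0 0 0)], sign=-1
Σ_t [0,0]: t=0:+1/48 = 1/48
(3j)²=1/7 [(2 1 3; -2 -1 3)], sign=+1
⇒ 4πI² = 9/7
I = (-1)√(9/7/(4π)) = -0.31986543

-0.319865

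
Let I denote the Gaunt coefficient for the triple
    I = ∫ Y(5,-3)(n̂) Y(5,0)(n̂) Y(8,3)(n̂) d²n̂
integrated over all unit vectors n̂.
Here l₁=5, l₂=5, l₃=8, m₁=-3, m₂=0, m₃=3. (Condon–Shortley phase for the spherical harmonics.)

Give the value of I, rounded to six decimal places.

m-sum 0 ✓  L=18 even ✓  0≤8≤10 ✓
Π(2lᵢ+1) = 11×11×17 = 2057
triangle coeff Δ(5,5,8) = 1/37413090
Σ_t [0,2]: t=0:+1/1036800 t=1:−1/331776 t=2:+1/1036800 = -1/921600
(3j)²=490/46189 [(5 5 8; 0 0 0)], sign=-1
Σ_t [0,2]: t=0:+1/58060800 t=1:−1/2903040 t=2:+1/2073600 = 1/6451200
(3j)²=15/4199 [(5 5 8; -3 0 3)], sign=-1
⇒ 4πI² = 80850/1037153
I = (+1)√(80850/1037153/(4π)) = 0.07876144

0.078761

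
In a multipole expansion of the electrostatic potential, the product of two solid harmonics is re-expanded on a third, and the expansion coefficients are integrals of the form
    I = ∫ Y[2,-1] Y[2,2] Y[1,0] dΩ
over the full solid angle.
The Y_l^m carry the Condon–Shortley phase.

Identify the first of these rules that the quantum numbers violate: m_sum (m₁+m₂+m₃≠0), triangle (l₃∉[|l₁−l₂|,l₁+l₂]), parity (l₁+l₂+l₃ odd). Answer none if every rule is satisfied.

m_sum

Σmᵢ = 1  ✗
l₃∈[|l₁−l₂|,l₁+l₂]=[0,4], have l₃=1
Σlᵢ = 5 ⇒ odd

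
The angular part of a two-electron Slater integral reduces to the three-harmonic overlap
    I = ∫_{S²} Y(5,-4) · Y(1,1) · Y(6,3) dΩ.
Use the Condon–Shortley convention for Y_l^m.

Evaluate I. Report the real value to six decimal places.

-0.070770

Rules hold: Σm=0, L=12 even, 4≤6≤6.
N = 11·3·13 = 429
Δ = 0!·10!·2!/13! = 1/858
Racah Σ t=0..0: t=0:+1/14400 = 1/14400
⇒ 3j(5 1 6; 0 0 0)² = 6/143, sgn +1
Racah Σ t=0..0: t=0:+1/725760 = 1/725760
⇒ 3j(5 1 6; -4 1 3)² = 1/286, sgn -1
4πI² = N·(3j₀)²·(3jₘ)² = 9/143
I = -1·√(0.0629371/4π) = -0.07076985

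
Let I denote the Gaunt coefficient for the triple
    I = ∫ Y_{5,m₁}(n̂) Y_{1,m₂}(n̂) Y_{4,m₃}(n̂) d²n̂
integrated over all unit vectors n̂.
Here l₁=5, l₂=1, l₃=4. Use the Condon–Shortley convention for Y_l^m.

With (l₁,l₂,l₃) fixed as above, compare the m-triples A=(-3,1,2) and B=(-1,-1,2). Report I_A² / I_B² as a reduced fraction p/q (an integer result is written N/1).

Shared (l₁,l₂,l₃)=(5,1,4): N and (l;000)² cancel in I_A²/I_B².
A: Δ = 2!·8!·0!/11! = 1/495; Racah Σ t=2..2: t=2:+1/2880 = 1/2880; ⇒ 3j(5 1 4; -3 1 2)² = 28/495, sgn +1
B: Δ = 2!·8!·0!/11! = 1/495; Racah Σ t=0..0: t=0:+1/2880 = 1/2880; ⇒ 3j(5 1 4; -1 -1 2)² = 2/165, sgn +1
I_A²/I_B² = (28/495)/(2/165) = 14/3

14/3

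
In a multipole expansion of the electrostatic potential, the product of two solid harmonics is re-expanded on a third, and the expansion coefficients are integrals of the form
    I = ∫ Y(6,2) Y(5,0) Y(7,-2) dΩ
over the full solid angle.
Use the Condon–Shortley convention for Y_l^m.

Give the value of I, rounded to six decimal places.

Checks pass: Σm=0; 18 even; l₃=7∈[1,11].
(2·6+1)(2·5+1)(2·7+1) = 2145
Δ: 4! 8! 6! / 19! → 1/174594420
sum: t=0:+1/4147200 t=1:−1/207360 t=2:+1/82944 t=3:−1/207360 t=4:+1/4147200 = 1/345600
3j²(6 5 7; 0 0 0) = Δ·Π!·Σ² = 420/46189  (sign -1)
sum: t=0:+1/1658880 t=1:−1/207360 t=2:+1/207360 t=3:−1/1451520 t=4:+1/116121600 = -1/12902400
3j²(6 5 7; 2 0 -2) = Δ·Π!·Σ² = 27/1293292  (sign +1)
combine: 4πI² = 2145·420/46189·27/1293292 = 6075/14919047
take √, sign -1: I = -0.00569243

-0.005692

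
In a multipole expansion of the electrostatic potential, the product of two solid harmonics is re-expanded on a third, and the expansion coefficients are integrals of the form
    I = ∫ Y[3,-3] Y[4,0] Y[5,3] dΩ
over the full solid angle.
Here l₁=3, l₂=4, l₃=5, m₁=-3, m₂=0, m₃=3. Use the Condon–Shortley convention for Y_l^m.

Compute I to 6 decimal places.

m-sum 0 ✓  L=12 even ✓  1≤5≤7 ✓
Π(2lᵢ+1) = 7×9×11 = 693
triangle coeff Δ(3,4,5) = 1/180180
Σ_t [0,2]: t=0:+1/576 t=1:−1/144 t=2:+1/576 = -1/288
(3j)²=20/1001 [(3 4 5; 0 0 0)], sign=+1
Σ_t [2,2]: t=2:+1/2304 = 1/2304
(3j)²=5/143 [(3 4 5; -3 0 3)], sign=+1
⇒ 4πI² = 900/1859
I = (+1)√(900/1859/(4π)) = 0.19628026

0.196280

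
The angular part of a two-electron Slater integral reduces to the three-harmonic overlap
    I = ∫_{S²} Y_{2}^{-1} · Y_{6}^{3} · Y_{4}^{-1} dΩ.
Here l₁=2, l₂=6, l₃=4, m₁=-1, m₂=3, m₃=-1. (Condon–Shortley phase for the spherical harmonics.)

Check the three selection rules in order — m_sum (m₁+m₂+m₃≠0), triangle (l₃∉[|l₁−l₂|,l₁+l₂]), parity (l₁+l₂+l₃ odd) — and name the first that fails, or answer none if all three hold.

m_sum

Σmᵢ = 1  ✗
l₃∈[|l₁−l₂|,l₁+l₂]=[4,8], have l₃=4
Σlᵢ = 12 ⇒ even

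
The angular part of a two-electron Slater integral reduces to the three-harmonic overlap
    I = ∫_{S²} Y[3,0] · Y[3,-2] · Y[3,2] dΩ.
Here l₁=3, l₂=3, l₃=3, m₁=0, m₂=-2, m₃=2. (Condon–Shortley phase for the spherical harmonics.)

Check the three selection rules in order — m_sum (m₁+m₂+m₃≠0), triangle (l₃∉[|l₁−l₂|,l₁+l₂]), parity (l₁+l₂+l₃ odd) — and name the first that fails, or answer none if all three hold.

parity

Σmᵢ = 0  ✓
l₃∈[|l₁−l₂|,l₁+l₂]=[0,6], have l₃=3  ✓
Σlᵢ = 9 ⇒ odd  ✗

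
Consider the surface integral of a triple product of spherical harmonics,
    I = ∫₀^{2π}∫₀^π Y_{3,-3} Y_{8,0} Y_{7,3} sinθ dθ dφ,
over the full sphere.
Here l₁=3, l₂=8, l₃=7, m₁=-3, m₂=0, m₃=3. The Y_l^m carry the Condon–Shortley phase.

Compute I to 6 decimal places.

Checks pass: Σm=0; 18 even; l₃=7∈[5,11].
(2·3+1)(2·8+1)(2·7+1) = 1785
Δ: 4! 2! 12! / 19! → 1/5290740
sum: t=1:−1/7257600 t=2:+1/2073600 t=3:−1/7257600 = 1/4838400
3j²(3 8 7; 0 0 0) = Δ·Π!·Σ² = 252/20995  (sign -1)
sum: t=4:+1/46448640 = 1/46448640
3j²(3 8 7; -3 0 3) = Δ·Π!·Σ² = 75/8398  (sign +1)
combine: 4πI² = 1785·252/20995·75/8398 = 198450/1037153
take √, sign -1: I = -0.12339547

-0.123395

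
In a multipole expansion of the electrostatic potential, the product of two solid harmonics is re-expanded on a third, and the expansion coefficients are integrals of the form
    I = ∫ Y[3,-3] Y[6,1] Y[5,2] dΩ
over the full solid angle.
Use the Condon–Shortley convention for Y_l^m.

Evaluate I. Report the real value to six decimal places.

Rules hold: Σm=0, L=14 even, 3≤5≤9.
N = 7·13·11 = 1001
Δ = 4!·2!·8!/15! = 1/675675
Racah Σ t=1..3: t=1:−1/8640 t=2:+1/2304 t=3:−1/8640 = 7/34560
⇒ 3j(3 6 5; 0 0 0)² = 7/429, sgn -1
Racah Σ t=4..4: t=4:+1/34560 = 1/34560
⇒ 3j(3 6 5; -3 1 2)² = 7/429, sgn -1
4πI² = N·(3j₀)²·(3jₘ)² = 343/1287
I = +1·√(0.266511/4π) = 0.14563067

0.145631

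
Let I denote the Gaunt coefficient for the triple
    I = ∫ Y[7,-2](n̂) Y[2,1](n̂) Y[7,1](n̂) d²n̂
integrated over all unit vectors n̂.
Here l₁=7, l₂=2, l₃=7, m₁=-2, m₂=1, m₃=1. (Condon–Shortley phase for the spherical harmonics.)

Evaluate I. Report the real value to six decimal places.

0.077064

Rules hold: Σm=0, L=16 even, 5≤7≤9.
N = 15·5·15 = 1125
Δ = 2!·12!·2!/17! = 1/185640
Racah Σ t=0..2: t=0:+1/2419200 t=1:−1/518400 t=2:+1/2419200 = -1/907200
⇒ 3j(7 2 7; 0 0 0)² = 56/3315, sgn +1
Racah Σ t=1..2: t=1:−1/1935360 t=2:+1/1209600 = 1/3225600
⇒ 3j(7 2 7; -2 1 1)² = 243/61880, sgn +1
4πI² = N·(3j₀)²·(3jₘ)² = 3645/48841
I = +1·√(0.0746299/4π) = 0.07706400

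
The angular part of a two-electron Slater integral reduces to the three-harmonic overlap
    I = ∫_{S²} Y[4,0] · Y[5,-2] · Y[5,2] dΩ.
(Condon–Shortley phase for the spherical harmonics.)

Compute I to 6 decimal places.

-0.021700

Checks pass: Σm=0; 14 even; l₃=5∈[1,9].
(2·4+1)(2·5+1)(2·5+1) = 1089
Δ: 4! 4! 6! / 15! → 1/3153150
sum: t=0:+1/69120 t=1:−1/1728 t=2:+1/576 t=3:−1/1728 t=4:+1/69120 = 7/11520
3j²(4 5 5; 0 0 0) = Δ·Π!·Σ² = 2/143  (sign -1)
sum: t=0:+1/20736 t=1:−1/1728 t=2:+1/1920 t=3:−1/25920 = -1/20736
3j²(4 5 5; 0 -2 2) = Δ·Π!·Σ² = 1/2574  (sign +1)
combine: 4πI² = 1089·2/143·1/2574 = 1/169
take √, sign -1: I = -0.02169960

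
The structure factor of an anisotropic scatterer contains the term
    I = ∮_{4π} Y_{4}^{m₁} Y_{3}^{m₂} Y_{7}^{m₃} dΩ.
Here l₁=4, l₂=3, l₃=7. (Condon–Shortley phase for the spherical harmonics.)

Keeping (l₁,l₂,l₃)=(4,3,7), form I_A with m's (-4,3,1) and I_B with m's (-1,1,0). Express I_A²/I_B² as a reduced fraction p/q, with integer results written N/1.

Shared (l₁,l₂,l₃)=(4,3,7): N and (l;000)² cancel in I_A²/I_B².
A: Δ = 0!·8!·6!/15! = 1/45045; Racah Σ t=0..0: t=0:+1/29030400 = 1/29030400; ⇒ 3j(4 3 7; -4 3 1)² = 1/45045, sgn +1
B: Δ = 0!·8!·6!/15! = 1/45045; Racah Σ t=0..0: t=0:+1/34560 = 1/34560; ⇒ 3j(4 3 7; -1 1 0)² = 7/429, sgn -1
I_A²/I_B² = (1/45045)/(7/429) = 1/735

1/735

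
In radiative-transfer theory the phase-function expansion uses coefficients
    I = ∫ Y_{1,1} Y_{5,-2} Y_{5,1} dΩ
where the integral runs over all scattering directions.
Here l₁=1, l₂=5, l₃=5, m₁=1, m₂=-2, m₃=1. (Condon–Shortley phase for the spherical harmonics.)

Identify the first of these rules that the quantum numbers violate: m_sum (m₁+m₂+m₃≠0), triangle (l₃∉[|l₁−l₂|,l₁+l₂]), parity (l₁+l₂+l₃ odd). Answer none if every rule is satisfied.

parity

Σmᵢ = 0  ✓
l₃∈[|l₁−l₂|,l₁+l₂]=[4,6], have l₃=5  ✓
Σlᵢ = 11 ⇒ odd  ✗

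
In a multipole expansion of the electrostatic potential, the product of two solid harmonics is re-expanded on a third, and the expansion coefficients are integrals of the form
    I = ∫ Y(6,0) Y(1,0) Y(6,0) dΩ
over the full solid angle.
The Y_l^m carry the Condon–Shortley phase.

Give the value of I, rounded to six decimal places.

0.000000

L=13 odd ⇒ parity kills the (l;000) factor ⇒ I = 0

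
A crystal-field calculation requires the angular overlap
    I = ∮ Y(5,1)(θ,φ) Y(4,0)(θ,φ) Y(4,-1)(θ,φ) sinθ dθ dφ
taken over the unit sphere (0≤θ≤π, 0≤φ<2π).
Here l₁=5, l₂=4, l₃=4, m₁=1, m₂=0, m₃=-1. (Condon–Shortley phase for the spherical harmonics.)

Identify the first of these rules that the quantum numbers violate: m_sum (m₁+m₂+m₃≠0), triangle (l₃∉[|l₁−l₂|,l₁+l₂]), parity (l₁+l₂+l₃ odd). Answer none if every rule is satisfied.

parity

Σmᵢ = 0  ✓
l₃∈[|l₁−l₂|,l₁+l₂]=[1,9], have l₃=4  ✓
Σlᵢ = 13 ⇒ odd  ✗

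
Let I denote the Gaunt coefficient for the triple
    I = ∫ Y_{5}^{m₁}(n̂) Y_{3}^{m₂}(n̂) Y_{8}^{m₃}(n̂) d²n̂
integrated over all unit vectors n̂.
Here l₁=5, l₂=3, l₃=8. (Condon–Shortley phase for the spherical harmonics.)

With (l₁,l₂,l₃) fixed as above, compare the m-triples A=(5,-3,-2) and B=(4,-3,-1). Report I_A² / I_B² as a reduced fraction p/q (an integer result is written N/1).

Shared (l₁,l₂,l₃)=(5,3,8): N and (l;000)² cancel in I_A²/I_B².
A: Δ = 0!·10!·6!/17! = 1/136136; Racah Σ t=0..0: t=0:+1/2612736000 = 1/2612736000; ⇒ 3j(5 3 8; 5 -3 -2)² = 1/136136, sgn +1
B: Δ = 0!·10!·6!/17! = 1/136136; Racah Σ t=0..0: t=0:+1/261273600 = 1/261273600; ⇒ 3j(5 3 8; 4 -3 -1)² = 1/19448, sgn -1
I_A²/I_B² = (1/136136)/(1/19448) = 1/7

1/7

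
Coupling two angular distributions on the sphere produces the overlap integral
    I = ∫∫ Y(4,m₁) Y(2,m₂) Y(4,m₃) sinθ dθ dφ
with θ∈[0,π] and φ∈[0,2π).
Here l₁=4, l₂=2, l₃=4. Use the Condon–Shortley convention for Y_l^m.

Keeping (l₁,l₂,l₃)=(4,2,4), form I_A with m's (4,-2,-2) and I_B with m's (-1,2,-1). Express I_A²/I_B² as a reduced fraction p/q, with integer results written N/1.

7/25

l's match ⇒ only the (l;m) 3-j factors differ between A and B.
A: triangle coeff Δ(4,2,4) = 1/13860; Σ_t [0,0]: t=0:+1/2880 = 1/2880; (3j)²=2/165 [(4 2 4; 4 -2 -2)], sign=+1
B: triangle coeff Δ(4,2,4) = 1/13860; Σ_t [2,2]: t=2:+1/144 = 1/144; (3j)²=10/231 [(4 2 4; -1 2 -1)], sign=-1
I_A²/I_B² = (2/165)/(10/231) = 7/25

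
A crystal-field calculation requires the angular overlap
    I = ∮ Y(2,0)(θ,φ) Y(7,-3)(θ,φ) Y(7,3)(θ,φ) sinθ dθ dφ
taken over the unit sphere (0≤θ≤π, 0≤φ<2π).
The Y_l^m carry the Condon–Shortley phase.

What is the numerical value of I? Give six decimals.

Rules hold: Σm=0, L=16 even, 5≤7≤9.
N = 5·15·15 = 1125
Δ = 2!·2!·12!/17! = 1/185640
Racah Σ t=0..2: t=0:+1/2419200 t=1:−1/518400 t=2:+1/2419200 = -1/907200
⇒ 3j(2 7 7; 0 0 0)² = 56/3315, sgn +1
Racah Σ t=0..2: t=0:+1/3870720 t=1:−1/2177280 t=2:+1/29030400 = -29/174182400
⇒ 3j(2 7 7; 0 -3 3)² = 841/185640, sgn -1
4πI² = N·(3j₀)²·(3jₘ)² = 4205/48841
I = -1·√(0.0860957/4π) = -0.08277245

-0.082772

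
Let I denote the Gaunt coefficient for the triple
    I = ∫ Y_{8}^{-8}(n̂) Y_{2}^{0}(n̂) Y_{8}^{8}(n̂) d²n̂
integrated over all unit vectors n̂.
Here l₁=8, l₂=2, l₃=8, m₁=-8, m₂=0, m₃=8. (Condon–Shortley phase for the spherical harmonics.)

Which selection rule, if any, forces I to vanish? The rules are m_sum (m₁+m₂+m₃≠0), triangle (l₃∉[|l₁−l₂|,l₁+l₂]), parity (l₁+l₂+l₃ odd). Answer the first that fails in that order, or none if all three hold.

none

Σmᵢ = 0  ✓
l₃∈[|l₁−l₂|,l₁+l₂]=[6,10], have l₃=8  ✓
Σlᵢ = 18 ⇒ even  ✓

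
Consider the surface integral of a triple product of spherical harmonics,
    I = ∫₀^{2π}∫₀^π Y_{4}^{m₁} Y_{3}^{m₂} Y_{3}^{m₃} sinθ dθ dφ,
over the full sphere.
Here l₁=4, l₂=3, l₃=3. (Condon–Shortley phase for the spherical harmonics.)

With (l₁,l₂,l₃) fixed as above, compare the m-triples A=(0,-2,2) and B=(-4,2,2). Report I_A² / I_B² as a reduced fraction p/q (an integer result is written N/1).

7/10

Shared (l₁,l₂,l₃)=(4,3,3): N and (l;000)² cancel in I_A²/I_B².
A: Δ = 4!·4!·2!/11! = 1/34650; Racah Σ t=0..1: t=0:+1/576 t=1:−1/72 = -7/576; ⇒ 3j(4 3 3; 0 -2 2)² = 7/198, sgn +1
B: Δ = 4!·4!·2!/11! = 1/34650; Racah Σ t=4..4: t=4:+1/576 = 1/576; ⇒ 3j(4 3 3; -4 2 2)² = 5/99, sgn -1
I_A²/I_B² = (7/198)/(5/99) = 7/10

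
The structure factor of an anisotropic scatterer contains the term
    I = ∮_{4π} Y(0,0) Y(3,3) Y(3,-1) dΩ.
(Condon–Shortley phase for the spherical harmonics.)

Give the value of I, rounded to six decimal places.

0.000000

0 + 3 − 1 = 2 ≠ 0: azimuthal integral kills it; I = 0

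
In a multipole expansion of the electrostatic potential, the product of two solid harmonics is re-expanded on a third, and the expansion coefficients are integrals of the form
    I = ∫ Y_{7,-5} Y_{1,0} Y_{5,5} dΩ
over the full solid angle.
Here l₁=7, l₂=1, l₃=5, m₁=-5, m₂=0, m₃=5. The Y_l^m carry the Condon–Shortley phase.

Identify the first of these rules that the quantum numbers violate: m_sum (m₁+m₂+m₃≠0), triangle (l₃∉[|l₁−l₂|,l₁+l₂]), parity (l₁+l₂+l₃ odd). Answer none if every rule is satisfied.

triangle

Σmᵢ = 0  ✓
l₃∈[|l₁−l₂|,l₁+l₂]=[6,8], have l₃=5  ✗
Σlᵢ = 13 ⇒ odd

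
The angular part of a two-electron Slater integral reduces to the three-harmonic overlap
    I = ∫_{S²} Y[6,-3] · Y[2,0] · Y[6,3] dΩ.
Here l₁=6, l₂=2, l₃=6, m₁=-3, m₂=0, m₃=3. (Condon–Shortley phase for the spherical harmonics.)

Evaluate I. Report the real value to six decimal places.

Checks pass: Σm=0; 14 even; l₃=6∈[4,8].
(2·6+1)(2·2+1)(2·6+1) = 845
Δ: 2! 10! 2! / 15! → 1/90090
sum: t=0:+1/69120 t=1:−1/14400 t=2:+1/69120 = -7/172800
3j²(6 2 6; 0 0 0) = Δ·Π!·Σ² = 14/715  (sign -1)
sum: t=0:+1/1451520 t=1:−1/80640 t=2:+1/120960 = -1/290304
3j²(6 2 6; -3 0 3) = Δ·Π!·Σ² = 5/2002  (sign +1)
combine: 4πI² = 845·14/715·5/2002 = 5/121
take √, sign -1: I = -0.05734392

-0.057344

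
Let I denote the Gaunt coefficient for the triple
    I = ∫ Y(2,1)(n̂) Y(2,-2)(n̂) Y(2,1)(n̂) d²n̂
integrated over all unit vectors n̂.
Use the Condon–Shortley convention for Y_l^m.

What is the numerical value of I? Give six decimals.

0.220728

Checks pass: Σm=0; 6 even; l₃=2∈[0,4].
(2·2+1)(2·2+1)(2·2+1) = 125
Δ: 2! 2! 2! / 7! → 1/630
sum: t=0:+1/8 t=1:−1/1 t=2:+1/8 = -3/4
3j²(2 2 2; 0 0 0) = Δ·Π!·Σ² = 2/35  (sign -1)
sum: t=0:+1/4 = 1/4
3j²(2 2 2; 1 -2 1) = Δ·Π!·Σ² = 3/35  (sign -1)
combine: 4πI² = 125·2/35·3/35 = 30/49
take √, sign +1: I = 0.22072812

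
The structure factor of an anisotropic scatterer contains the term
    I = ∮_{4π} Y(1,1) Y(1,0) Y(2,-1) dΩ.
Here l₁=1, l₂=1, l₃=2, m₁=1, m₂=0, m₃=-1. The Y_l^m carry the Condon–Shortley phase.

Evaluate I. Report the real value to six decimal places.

-0.218510

Rules hold: Σm=0, L=4 even, 0≤2≤2.
N = 3·3·5 = 45
Δ = 0!·2!·2!/5! = 1/30
Racah Σ t=0..0: t=0:+1/1 = 1/1
⇒ 3j(1 1 2; 0 0 0)² = 2/15, sgn +1
Racah Σ t=0..0: t=0:+1/2 = 1/2
⇒ 3j(1 1 2; 1 0 -1)² = 1/10, sgn -1
4πI² = N·(3j₀)²·(3jₘ)² = 3/5
I = -1·√(0.6/4π) = -0.21850969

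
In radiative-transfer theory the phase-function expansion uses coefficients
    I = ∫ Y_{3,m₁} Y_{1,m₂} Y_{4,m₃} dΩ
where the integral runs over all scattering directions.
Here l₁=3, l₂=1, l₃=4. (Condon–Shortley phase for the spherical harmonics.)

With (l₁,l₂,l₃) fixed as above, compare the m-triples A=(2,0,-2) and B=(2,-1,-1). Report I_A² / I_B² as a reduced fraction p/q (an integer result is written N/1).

4/1

Shared (l₁,l₂,l₃)=(3,1,4): N and (l;000)² cancel in I_A²/I_B².
A: Δ = 0!·6!·2!/9! = 1/252; Racah Σ t=0..0: t=0:+1/120 = 1/120; ⇒ 3j(3 1 4; 2 0 -2)² = 1/21, sgn +1
B: Δ = 0!·6!·2!/9! = 1/252; Racah Σ t=0..0: t=0:+1/240 = 1/240; ⇒ 3j(3 1 4; 2 -1 -1)² = 1/84, sgn -1
I_A²/I_B² = (1/21)/(1/84) = 4/1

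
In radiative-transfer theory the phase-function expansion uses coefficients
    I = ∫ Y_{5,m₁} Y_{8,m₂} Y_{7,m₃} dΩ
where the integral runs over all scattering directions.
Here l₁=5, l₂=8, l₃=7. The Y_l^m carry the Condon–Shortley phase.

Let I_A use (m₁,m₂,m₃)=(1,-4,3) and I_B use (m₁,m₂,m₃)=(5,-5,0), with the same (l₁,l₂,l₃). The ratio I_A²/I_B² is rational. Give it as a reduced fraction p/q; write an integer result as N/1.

289/2340

Shared (l₁,l₂,l₃)=(5,8,7): N and (l;000)² cancel in I_A²/I_B².
A: Δ = 6!·4!·10!/21! = 1/814773960; Racah Σ t=0..4: t=0:+1/298598400 t=1:−1/21772800 t=2:+1/15482880 t=3:−1/78382080 t=4:+1/4180377600 = 17/1791590400; ⇒ 3j(5 8 7; 1 -4 3)² = 17/8892, sgn +1
B: Δ = 6!·4!·10!/21! = 1/814773960; Racah Σ t=0..0: t=0:+1/522547200 = 1/522547200; ⇒ 3j(5 8 7; 5 -5 0)² = 5/323, sgn -1
I_A²/I_B² = (17/8892)/(5/323) = 289/2340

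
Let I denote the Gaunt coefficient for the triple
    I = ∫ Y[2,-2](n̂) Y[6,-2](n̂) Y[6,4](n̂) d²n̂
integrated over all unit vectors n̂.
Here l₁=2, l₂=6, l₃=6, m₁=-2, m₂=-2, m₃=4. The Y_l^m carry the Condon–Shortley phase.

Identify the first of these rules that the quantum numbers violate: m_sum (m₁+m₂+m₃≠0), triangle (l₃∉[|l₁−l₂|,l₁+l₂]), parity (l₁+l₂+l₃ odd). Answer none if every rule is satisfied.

azimuthal sum: -2 − 2 + 4 = 0  ✓
4 ≤ 6 ≤ 8 (triangle on l)  ✓
L = 2 + 6 + 6 = 14 (even)  ✓

none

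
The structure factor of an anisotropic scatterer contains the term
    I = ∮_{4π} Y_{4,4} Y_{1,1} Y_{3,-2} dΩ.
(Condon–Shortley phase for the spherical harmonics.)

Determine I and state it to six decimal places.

Σmᵢ = 3 ≠ 0, so the φ-integral vanishes; I = 0

0.000000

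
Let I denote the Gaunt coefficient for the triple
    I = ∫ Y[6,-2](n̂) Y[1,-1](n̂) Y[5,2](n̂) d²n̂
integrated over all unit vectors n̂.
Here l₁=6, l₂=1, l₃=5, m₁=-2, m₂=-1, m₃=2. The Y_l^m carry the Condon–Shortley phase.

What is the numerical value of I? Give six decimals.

Σmᵢ = -1 ≠ 0, so the φ-integral vanishes; I = 0

0.000000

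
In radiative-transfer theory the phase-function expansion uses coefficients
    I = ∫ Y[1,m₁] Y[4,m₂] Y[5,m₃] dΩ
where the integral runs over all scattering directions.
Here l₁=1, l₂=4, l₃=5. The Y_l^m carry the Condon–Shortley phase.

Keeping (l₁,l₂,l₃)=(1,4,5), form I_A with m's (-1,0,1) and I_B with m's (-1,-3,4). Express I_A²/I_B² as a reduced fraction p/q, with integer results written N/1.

5/12

Same 1,4,5: normalisation and zero-m 3j drop out of the ratio.
A: Δ: 0! 2! 8! / 11! → 1/495; sum: t=0:+1/1152 = 1/1152; 3j²(1 4 5; -1 0 1) = Δ·Π!·Σ² = 1/33  (sign +1)
B: Δ: 0! 2! 8! / 11! → 1/495; sum: t=0:+1/10080 = 1/10080; 3j²(1 4 5; -1 -3 4) = Δ·Π!·Σ² = 4/55  (sign -1)
I_A²/I_B² = (1/33)/(4/55) = 5/12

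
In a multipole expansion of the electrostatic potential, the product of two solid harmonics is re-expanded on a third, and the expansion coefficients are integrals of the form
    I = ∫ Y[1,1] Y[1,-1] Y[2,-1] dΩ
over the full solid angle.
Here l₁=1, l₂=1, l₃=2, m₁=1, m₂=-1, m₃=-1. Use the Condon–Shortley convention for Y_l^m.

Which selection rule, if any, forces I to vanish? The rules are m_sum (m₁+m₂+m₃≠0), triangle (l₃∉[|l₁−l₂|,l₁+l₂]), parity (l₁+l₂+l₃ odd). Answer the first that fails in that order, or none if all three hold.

m_sum

m₁+m₂+m₃ = 1 − 1 − 1 = -1  ✗
triangle: |1−1|=0 ≤ l₃=2 ≤ 1+1=2
parity: l₁+l₂+l₃ = 4 is even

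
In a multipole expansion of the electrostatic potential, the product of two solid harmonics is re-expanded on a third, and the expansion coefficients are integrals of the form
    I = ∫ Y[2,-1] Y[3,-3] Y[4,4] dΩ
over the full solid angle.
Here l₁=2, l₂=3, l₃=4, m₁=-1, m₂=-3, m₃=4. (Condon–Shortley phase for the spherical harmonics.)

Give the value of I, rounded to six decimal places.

0.000000

L=9 odd ⇒ parity kills the (l;000) factor ⇒ I = 0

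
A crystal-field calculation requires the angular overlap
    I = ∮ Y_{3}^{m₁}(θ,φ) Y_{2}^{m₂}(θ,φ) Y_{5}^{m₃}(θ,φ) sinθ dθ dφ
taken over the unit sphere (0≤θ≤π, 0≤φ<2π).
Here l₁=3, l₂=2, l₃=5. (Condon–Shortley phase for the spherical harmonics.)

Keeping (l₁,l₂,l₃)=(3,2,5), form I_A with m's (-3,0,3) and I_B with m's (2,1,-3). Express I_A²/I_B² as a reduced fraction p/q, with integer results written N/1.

1/4

Shared (l₁,l₂,l₃)=(3,2,5): N and (l;000)² cancel in I_A²/I_B².
A: Δ = 0!·6!·4!/11! = 1/2310; Racah Σ t=0..0: t=0:+1/2880 = 1/2880; ⇒ 3j(3 2 5; -3 0 3)² = 2/165, sgn +1
B: Δ = 0!·6!·4!/11! = 1/2310; Racah Σ t=0..0: t=0:+1/720 = 1/720; ⇒ 3j(3 2 5; 2 1 -3)² = 8/165, sgn +1
I_A²/I_B² = (2/165)/(8/165) = 1/4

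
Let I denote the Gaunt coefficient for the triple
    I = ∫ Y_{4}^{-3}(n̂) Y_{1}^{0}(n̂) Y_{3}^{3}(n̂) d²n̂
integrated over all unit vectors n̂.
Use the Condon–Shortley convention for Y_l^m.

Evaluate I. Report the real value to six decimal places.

-0.162868

Rules hold: Σm=0, L=8 even, 3≤3≤5.
N = 9·3·7 = 189
Δ = 2!·6!·0!/9! = 1/252
Racah Σ t=1..1: t=1:−1/36 = -1/36
⇒ 3j(4 1 3; 0 0 0)² = 4/63, sgn +1
Racah Σ t=1..1: t=1:−1/720 = -1/720
⇒ 3j(4 1 3; -3 0 3)² = 1/36, sgn -1
4πI² = N·(3j₀)²·(3jₘ)² = 1/3
I = -1·√(0.333333/4π) = -0.16286750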